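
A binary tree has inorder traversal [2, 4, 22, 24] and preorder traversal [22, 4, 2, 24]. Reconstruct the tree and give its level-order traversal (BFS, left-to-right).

Inorder:  [2, 4, 22, 24]
Preorder: [22, 4, 2, 24]
Algorithm: preorder visits root first, so consume preorder in order;
for each root, split the current inorder slice at that value into
left-subtree inorder and right-subtree inorder, then recurse.
Recursive splits:
  root=22; inorder splits into left=[2, 4], right=[24]
  root=4; inorder splits into left=[2], right=[]
  root=2; inorder splits into left=[], right=[]
  root=24; inorder splits into left=[], right=[]
Reconstructed level-order: [22, 4, 24, 2]


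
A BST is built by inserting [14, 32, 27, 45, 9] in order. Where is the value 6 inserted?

Starting tree (level order): [14, 9, 32, None, None, 27, 45]
Insertion path: 14 -> 9
Result: insert 6 as left child of 9
Final tree (level order): [14, 9, 32, 6, None, 27, 45]


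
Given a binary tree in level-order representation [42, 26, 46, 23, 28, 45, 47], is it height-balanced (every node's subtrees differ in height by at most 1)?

Tree (level-order array): [42, 26, 46, 23, 28, 45, 47]
Definition: a tree is height-balanced if, at every node, |h(left) - h(right)| <= 1 (empty subtree has height -1).
Bottom-up per-node check:
  node 23: h_left=-1, h_right=-1, diff=0 [OK], height=0
  node 28: h_left=-1, h_right=-1, diff=0 [OK], height=0
  node 26: h_left=0, h_right=0, diff=0 [OK], height=1
  node 45: h_left=-1, h_right=-1, diff=0 [OK], height=0
  node 47: h_left=-1, h_right=-1, diff=0 [OK], height=0
  node 46: h_left=0, h_right=0, diff=0 [OK], height=1
  node 42: h_left=1, h_right=1, diff=0 [OK], height=2
All nodes satisfy the balance condition.
Result: Balanced


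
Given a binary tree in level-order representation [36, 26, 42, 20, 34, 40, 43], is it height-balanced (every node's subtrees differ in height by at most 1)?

Tree (level-order array): [36, 26, 42, 20, 34, 40, 43]
Definition: a tree is height-balanced if, at every node, |h(left) - h(right)| <= 1 (empty subtree has height -1).
Bottom-up per-node check:
  node 20: h_left=-1, h_right=-1, diff=0 [OK], height=0
  node 34: h_left=-1, h_right=-1, diff=0 [OK], height=0
  node 26: h_left=0, h_right=0, diff=0 [OK], height=1
  node 40: h_left=-1, h_right=-1, diff=0 [OK], height=0
  node 43: h_left=-1, h_right=-1, diff=0 [OK], height=0
  node 42: h_left=0, h_right=0, diff=0 [OK], height=1
  node 36: h_left=1, h_right=1, diff=0 [OK], height=2
All nodes satisfy the balance condition.
Result: Balanced


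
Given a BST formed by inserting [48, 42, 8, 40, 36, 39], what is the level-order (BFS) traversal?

Tree insertion order: [48, 42, 8, 40, 36, 39]
Tree (level-order array): [48, 42, None, 8, None, None, 40, 36, None, None, 39]
BFS from the root, enqueuing left then right child of each popped node:
  queue [48] -> pop 48, enqueue [42], visited so far: [48]
  queue [42] -> pop 42, enqueue [8], visited so far: [48, 42]
  queue [8] -> pop 8, enqueue [40], visited so far: [48, 42, 8]
  queue [40] -> pop 40, enqueue [36], visited so far: [48, 42, 8, 40]
  queue [36] -> pop 36, enqueue [39], visited so far: [48, 42, 8, 40, 36]
  queue [39] -> pop 39, enqueue [none], visited so far: [48, 42, 8, 40, 36, 39]
Result: [48, 42, 8, 40, 36, 39]


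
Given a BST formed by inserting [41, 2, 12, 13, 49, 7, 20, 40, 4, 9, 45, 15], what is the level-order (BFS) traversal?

Tree insertion order: [41, 2, 12, 13, 49, 7, 20, 40, 4, 9, 45, 15]
Tree (level-order array): [41, 2, 49, None, 12, 45, None, 7, 13, None, None, 4, 9, None, 20, None, None, None, None, 15, 40]
BFS from the root, enqueuing left then right child of each popped node:
  queue [41] -> pop 41, enqueue [2, 49], visited so far: [41]
  queue [2, 49] -> pop 2, enqueue [12], visited so far: [41, 2]
  queue [49, 12] -> pop 49, enqueue [45], visited so far: [41, 2, 49]
  queue [12, 45] -> pop 12, enqueue [7, 13], visited so far: [41, 2, 49, 12]
  queue [45, 7, 13] -> pop 45, enqueue [none], visited so far: [41, 2, 49, 12, 45]
  queue [7, 13] -> pop 7, enqueue [4, 9], visited so far: [41, 2, 49, 12, 45, 7]
  queue [13, 4, 9] -> pop 13, enqueue [20], visited so far: [41, 2, 49, 12, 45, 7, 13]
  queue [4, 9, 20] -> pop 4, enqueue [none], visited so far: [41, 2, 49, 12, 45, 7, 13, 4]
  queue [9, 20] -> pop 9, enqueue [none], visited so far: [41, 2, 49, 12, 45, 7, 13, 4, 9]
  queue [20] -> pop 20, enqueue [15, 40], visited so far: [41, 2, 49, 12, 45, 7, 13, 4, 9, 20]
  queue [15, 40] -> pop 15, enqueue [none], visited so far: [41, 2, 49, 12, 45, 7, 13, 4, 9, 20, 15]
  queue [40] -> pop 40, enqueue [none], visited so far: [41, 2, 49, 12, 45, 7, 13, 4, 9, 20, 15, 40]
Result: [41, 2, 49, 12, 45, 7, 13, 4, 9, 20, 15, 40]


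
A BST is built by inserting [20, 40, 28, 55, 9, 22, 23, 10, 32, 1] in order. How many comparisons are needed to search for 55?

Search path for 55: 20 -> 40 -> 55
Found: True
Comparisons: 3


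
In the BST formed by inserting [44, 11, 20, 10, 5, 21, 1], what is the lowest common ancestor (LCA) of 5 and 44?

Tree insertion order: [44, 11, 20, 10, 5, 21, 1]
Tree (level-order array): [44, 11, None, 10, 20, 5, None, None, 21, 1]
In a BST, the LCA of p=5, q=44 is the first node v on the
root-to-leaf path with p <= v <= q (go left if both < v, right if both > v).
Walk from root:
  at 44: 5 <= 44 <= 44, this is the LCA
LCA = 44


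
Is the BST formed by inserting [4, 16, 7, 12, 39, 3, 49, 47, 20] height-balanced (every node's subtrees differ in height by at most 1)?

Tree (level-order array): [4, 3, 16, None, None, 7, 39, None, 12, 20, 49, None, None, None, None, 47]
Definition: a tree is height-balanced if, at every node, |h(left) - h(right)| <= 1 (empty subtree has height -1).
Bottom-up per-node check:
  node 3: h_left=-1, h_right=-1, diff=0 [OK], height=0
  node 12: h_left=-1, h_right=-1, diff=0 [OK], height=0
  node 7: h_left=-1, h_right=0, diff=1 [OK], height=1
  node 20: h_left=-1, h_right=-1, diff=0 [OK], height=0
  node 47: h_left=-1, h_right=-1, diff=0 [OK], height=0
  node 49: h_left=0, h_right=-1, diff=1 [OK], height=1
  node 39: h_left=0, h_right=1, diff=1 [OK], height=2
  node 16: h_left=1, h_right=2, diff=1 [OK], height=3
  node 4: h_left=0, h_right=3, diff=3 [FAIL (|0-3|=3 > 1)], height=4
Node 4 violates the condition: |0 - 3| = 3 > 1.
Result: Not balanced


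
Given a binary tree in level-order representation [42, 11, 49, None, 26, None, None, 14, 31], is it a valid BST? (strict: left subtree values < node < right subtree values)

Level-order array: [42, 11, 49, None, 26, None, None, 14, 31]
Validate using subtree bounds (lo, hi): at each node, require lo < value < hi,
then recurse left with hi=value and right with lo=value.
Preorder trace (stopping at first violation):
  at node 42 with bounds (-inf, +inf): OK
  at node 11 with bounds (-inf, 42): OK
  at node 26 with bounds (11, 42): OK
  at node 14 with bounds (11, 26): OK
  at node 31 with bounds (26, 42): OK
  at node 49 with bounds (42, +inf): OK
No violation found at any node.
Result: Valid BST


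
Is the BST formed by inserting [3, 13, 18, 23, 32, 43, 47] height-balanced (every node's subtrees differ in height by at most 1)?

Tree (level-order array): [3, None, 13, None, 18, None, 23, None, 32, None, 43, None, 47]
Definition: a tree is height-balanced if, at every node, |h(left) - h(right)| <= 1 (empty subtree has height -1).
Bottom-up per-node check:
  node 47: h_left=-1, h_right=-1, diff=0 [OK], height=0
  node 43: h_left=-1, h_right=0, diff=1 [OK], height=1
  node 32: h_left=-1, h_right=1, diff=2 [FAIL (|-1-1|=2 > 1)], height=2
  node 23: h_left=-1, h_right=2, diff=3 [FAIL (|-1-2|=3 > 1)], height=3
  node 18: h_left=-1, h_right=3, diff=4 [FAIL (|-1-3|=4 > 1)], height=4
  node 13: h_left=-1, h_right=4, diff=5 [FAIL (|-1-4|=5 > 1)], height=5
  node 3: h_left=-1, h_right=5, diff=6 [FAIL (|-1-5|=6 > 1)], height=6
Node 32 violates the condition: |-1 - 1| = 2 > 1.
Result: Not balanced


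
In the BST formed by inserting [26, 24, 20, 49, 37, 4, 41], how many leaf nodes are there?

Tree built from: [26, 24, 20, 49, 37, 4, 41]
Tree (level-order array): [26, 24, 49, 20, None, 37, None, 4, None, None, 41]
Rule: A leaf has 0 children.
Per-node child counts:
  node 26: 2 child(ren)
  node 24: 1 child(ren)
  node 20: 1 child(ren)
  node 4: 0 child(ren)
  node 49: 1 child(ren)
  node 37: 1 child(ren)
  node 41: 0 child(ren)
Matching nodes: [4, 41]
Count of leaf nodes: 2


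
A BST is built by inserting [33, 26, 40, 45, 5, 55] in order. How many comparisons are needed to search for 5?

Search path for 5: 33 -> 26 -> 5
Found: True
Comparisons: 3


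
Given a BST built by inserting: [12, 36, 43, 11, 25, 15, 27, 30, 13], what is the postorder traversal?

Tree insertion order: [12, 36, 43, 11, 25, 15, 27, 30, 13]
Tree (level-order array): [12, 11, 36, None, None, 25, 43, 15, 27, None, None, 13, None, None, 30]
Postorder traversal: [11, 13, 15, 30, 27, 25, 43, 36, 12]


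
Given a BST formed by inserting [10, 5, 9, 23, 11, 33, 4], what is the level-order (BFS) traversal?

Tree insertion order: [10, 5, 9, 23, 11, 33, 4]
Tree (level-order array): [10, 5, 23, 4, 9, 11, 33]
BFS from the root, enqueuing left then right child of each popped node:
  queue [10] -> pop 10, enqueue [5, 23], visited so far: [10]
  queue [5, 23] -> pop 5, enqueue [4, 9], visited so far: [10, 5]
  queue [23, 4, 9] -> pop 23, enqueue [11, 33], visited so far: [10, 5, 23]
  queue [4, 9, 11, 33] -> pop 4, enqueue [none], visited so far: [10, 5, 23, 4]
  queue [9, 11, 33] -> pop 9, enqueue [none], visited so far: [10, 5, 23, 4, 9]
  queue [11, 33] -> pop 11, enqueue [none], visited so far: [10, 5, 23, 4, 9, 11]
  queue [33] -> pop 33, enqueue [none], visited so far: [10, 5, 23, 4, 9, 11, 33]
Result: [10, 5, 23, 4, 9, 11, 33]


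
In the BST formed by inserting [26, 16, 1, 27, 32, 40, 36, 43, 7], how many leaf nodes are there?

Tree built from: [26, 16, 1, 27, 32, 40, 36, 43, 7]
Tree (level-order array): [26, 16, 27, 1, None, None, 32, None, 7, None, 40, None, None, 36, 43]
Rule: A leaf has 0 children.
Per-node child counts:
  node 26: 2 child(ren)
  node 16: 1 child(ren)
  node 1: 1 child(ren)
  node 7: 0 child(ren)
  node 27: 1 child(ren)
  node 32: 1 child(ren)
  node 40: 2 child(ren)
  node 36: 0 child(ren)
  node 43: 0 child(ren)
Matching nodes: [7, 36, 43]
Count of leaf nodes: 3


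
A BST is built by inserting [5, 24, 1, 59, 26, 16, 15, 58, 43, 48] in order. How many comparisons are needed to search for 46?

Search path for 46: 5 -> 24 -> 59 -> 26 -> 58 -> 43 -> 48
Found: False
Comparisons: 7


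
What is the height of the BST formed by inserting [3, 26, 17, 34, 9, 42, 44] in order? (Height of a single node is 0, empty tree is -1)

Insertion order: [3, 26, 17, 34, 9, 42, 44]
Tree (level-order array): [3, None, 26, 17, 34, 9, None, None, 42, None, None, None, 44]
Compute height bottom-up (empty subtree = -1):
  height(9) = 1 + max(-1, -1) = 0
  height(17) = 1 + max(0, -1) = 1
  height(44) = 1 + max(-1, -1) = 0
  height(42) = 1 + max(-1, 0) = 1
  height(34) = 1 + max(-1, 1) = 2
  height(26) = 1 + max(1, 2) = 3
  height(3) = 1 + max(-1, 3) = 4
Height = 4


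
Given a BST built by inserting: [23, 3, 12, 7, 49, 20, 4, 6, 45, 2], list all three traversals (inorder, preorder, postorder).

Tree insertion order: [23, 3, 12, 7, 49, 20, 4, 6, 45, 2]
Tree (level-order array): [23, 3, 49, 2, 12, 45, None, None, None, 7, 20, None, None, 4, None, None, None, None, 6]
Inorder (L, root, R): [2, 3, 4, 6, 7, 12, 20, 23, 45, 49]
Preorder (root, L, R): [23, 3, 2, 12, 7, 4, 6, 20, 49, 45]
Postorder (L, R, root): [2, 6, 4, 7, 20, 12, 3, 45, 49, 23]


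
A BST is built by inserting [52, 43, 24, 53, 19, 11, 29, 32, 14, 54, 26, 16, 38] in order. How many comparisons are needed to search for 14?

Search path for 14: 52 -> 43 -> 24 -> 19 -> 11 -> 14
Found: True
Comparisons: 6


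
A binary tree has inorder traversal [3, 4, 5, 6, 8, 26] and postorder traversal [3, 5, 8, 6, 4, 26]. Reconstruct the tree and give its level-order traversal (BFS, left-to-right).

Inorder:   [3, 4, 5, 6, 8, 26]
Postorder: [3, 5, 8, 6, 4, 26]
Algorithm: postorder visits root last, so walk postorder right-to-left;
each value is the root of the current inorder slice — split it at that
value, recurse on the right subtree first, then the left.
Recursive splits:
  root=26; inorder splits into left=[3, 4, 5, 6, 8], right=[]
  root=4; inorder splits into left=[3], right=[5, 6, 8]
  root=6; inorder splits into left=[5], right=[8]
  root=8; inorder splits into left=[], right=[]
  root=5; inorder splits into left=[], right=[]
  root=3; inorder splits into left=[], right=[]
Reconstructed level-order: [26, 4, 3, 6, 5, 8]


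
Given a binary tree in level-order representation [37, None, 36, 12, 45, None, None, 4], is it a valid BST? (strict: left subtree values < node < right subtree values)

Level-order array: [37, None, 36, 12, 45, None, None, 4]
Validate using subtree bounds (lo, hi): at each node, require lo < value < hi,
then recurse left with hi=value and right with lo=value.
Preorder trace (stopping at first violation):
  at node 37 with bounds (-inf, +inf): OK
  at node 36 with bounds (37, +inf): VIOLATION
Node 36 violates its bound: not (37 < 36 < +inf).
Result: Not a valid BST


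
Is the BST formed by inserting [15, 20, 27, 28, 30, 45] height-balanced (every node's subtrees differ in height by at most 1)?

Tree (level-order array): [15, None, 20, None, 27, None, 28, None, 30, None, 45]
Definition: a tree is height-balanced if, at every node, |h(left) - h(right)| <= 1 (empty subtree has height -1).
Bottom-up per-node check:
  node 45: h_left=-1, h_right=-1, diff=0 [OK], height=0
  node 30: h_left=-1, h_right=0, diff=1 [OK], height=1
  node 28: h_left=-1, h_right=1, diff=2 [FAIL (|-1-1|=2 > 1)], height=2
  node 27: h_left=-1, h_right=2, diff=3 [FAIL (|-1-2|=3 > 1)], height=3
  node 20: h_left=-1, h_right=3, diff=4 [FAIL (|-1-3|=4 > 1)], height=4
  node 15: h_left=-1, h_right=4, diff=5 [FAIL (|-1-4|=5 > 1)], height=5
Node 28 violates the condition: |-1 - 1| = 2 > 1.
Result: Not balanced


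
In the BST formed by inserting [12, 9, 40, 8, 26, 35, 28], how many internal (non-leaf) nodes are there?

Tree built from: [12, 9, 40, 8, 26, 35, 28]
Tree (level-order array): [12, 9, 40, 8, None, 26, None, None, None, None, 35, 28]
Rule: An internal node has at least one child.
Per-node child counts:
  node 12: 2 child(ren)
  node 9: 1 child(ren)
  node 8: 0 child(ren)
  node 40: 1 child(ren)
  node 26: 1 child(ren)
  node 35: 1 child(ren)
  node 28: 0 child(ren)
Matching nodes: [12, 9, 40, 26, 35]
Count of internal (non-leaf) nodes: 5


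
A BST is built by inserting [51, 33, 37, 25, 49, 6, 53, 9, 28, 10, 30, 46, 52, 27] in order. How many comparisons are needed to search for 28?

Search path for 28: 51 -> 33 -> 25 -> 28
Found: True
Comparisons: 4


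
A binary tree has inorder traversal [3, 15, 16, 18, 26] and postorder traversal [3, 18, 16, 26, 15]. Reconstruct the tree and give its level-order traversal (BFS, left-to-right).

Inorder:   [3, 15, 16, 18, 26]
Postorder: [3, 18, 16, 26, 15]
Algorithm: postorder visits root last, so walk postorder right-to-left;
each value is the root of the current inorder slice — split it at that
value, recurse on the right subtree first, then the left.
Recursive splits:
  root=15; inorder splits into left=[3], right=[16, 18, 26]
  root=26; inorder splits into left=[16, 18], right=[]
  root=16; inorder splits into left=[], right=[18]
  root=18; inorder splits into left=[], right=[]
  root=3; inorder splits into left=[], right=[]
Reconstructed level-order: [15, 3, 26, 16, 18]


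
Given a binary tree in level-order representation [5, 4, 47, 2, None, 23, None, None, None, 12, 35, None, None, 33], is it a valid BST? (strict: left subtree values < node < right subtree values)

Level-order array: [5, 4, 47, 2, None, 23, None, None, None, 12, 35, None, None, 33]
Validate using subtree bounds (lo, hi): at each node, require lo < value < hi,
then recurse left with hi=value and right with lo=value.
Preorder trace (stopping at first violation):
  at node 5 with bounds (-inf, +inf): OK
  at node 4 with bounds (-inf, 5): OK
  at node 2 with bounds (-inf, 4): OK
  at node 47 with bounds (5, +inf): OK
  at node 23 with bounds (5, 47): OK
  at node 12 with bounds (5, 23): OK
  at node 35 with bounds (23, 47): OK
  at node 33 with bounds (23, 35): OK
No violation found at any node.
Result: Valid BST


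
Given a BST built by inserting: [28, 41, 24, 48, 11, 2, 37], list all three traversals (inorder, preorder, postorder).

Tree insertion order: [28, 41, 24, 48, 11, 2, 37]
Tree (level-order array): [28, 24, 41, 11, None, 37, 48, 2]
Inorder (L, root, R): [2, 11, 24, 28, 37, 41, 48]
Preorder (root, L, R): [28, 24, 11, 2, 41, 37, 48]
Postorder (L, R, root): [2, 11, 24, 37, 48, 41, 28]


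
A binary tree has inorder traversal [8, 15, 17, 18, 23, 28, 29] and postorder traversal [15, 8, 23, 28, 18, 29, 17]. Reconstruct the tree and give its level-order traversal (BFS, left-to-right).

Inorder:   [8, 15, 17, 18, 23, 28, 29]
Postorder: [15, 8, 23, 28, 18, 29, 17]
Algorithm: postorder visits root last, so walk postorder right-to-left;
each value is the root of the current inorder slice — split it at that
value, recurse on the right subtree first, then the left.
Recursive splits:
  root=17; inorder splits into left=[8, 15], right=[18, 23, 28, 29]
  root=29; inorder splits into left=[18, 23, 28], right=[]
  root=18; inorder splits into left=[], right=[23, 28]
  root=28; inorder splits into left=[23], right=[]
  root=23; inorder splits into left=[], right=[]
  root=8; inorder splits into left=[], right=[15]
  root=15; inorder splits into left=[], right=[]
Reconstructed level-order: [17, 8, 29, 15, 18, 28, 23]


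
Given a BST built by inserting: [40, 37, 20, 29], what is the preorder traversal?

Tree insertion order: [40, 37, 20, 29]
Tree (level-order array): [40, 37, None, 20, None, None, 29]
Preorder traversal: [40, 37, 20, 29]


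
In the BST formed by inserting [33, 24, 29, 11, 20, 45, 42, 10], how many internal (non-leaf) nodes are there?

Tree built from: [33, 24, 29, 11, 20, 45, 42, 10]
Tree (level-order array): [33, 24, 45, 11, 29, 42, None, 10, 20]
Rule: An internal node has at least one child.
Per-node child counts:
  node 33: 2 child(ren)
  node 24: 2 child(ren)
  node 11: 2 child(ren)
  node 10: 0 child(ren)
  node 20: 0 child(ren)
  node 29: 0 child(ren)
  node 45: 1 child(ren)
  node 42: 0 child(ren)
Matching nodes: [33, 24, 11, 45]
Count of internal (non-leaf) nodes: 4


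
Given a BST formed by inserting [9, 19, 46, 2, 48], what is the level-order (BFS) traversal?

Tree insertion order: [9, 19, 46, 2, 48]
Tree (level-order array): [9, 2, 19, None, None, None, 46, None, 48]
BFS from the root, enqueuing left then right child of each popped node:
  queue [9] -> pop 9, enqueue [2, 19], visited so far: [9]
  queue [2, 19] -> pop 2, enqueue [none], visited so far: [9, 2]
  queue [19] -> pop 19, enqueue [46], visited so far: [9, 2, 19]
  queue [46] -> pop 46, enqueue [48], visited so far: [9, 2, 19, 46]
  queue [48] -> pop 48, enqueue [none], visited so far: [9, 2, 19, 46, 48]
Result: [9, 2, 19, 46, 48]


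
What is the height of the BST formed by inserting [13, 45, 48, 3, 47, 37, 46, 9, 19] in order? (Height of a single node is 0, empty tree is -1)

Insertion order: [13, 45, 48, 3, 47, 37, 46, 9, 19]
Tree (level-order array): [13, 3, 45, None, 9, 37, 48, None, None, 19, None, 47, None, None, None, 46]
Compute height bottom-up (empty subtree = -1):
  height(9) = 1 + max(-1, -1) = 0
  height(3) = 1 + max(-1, 0) = 1
  height(19) = 1 + max(-1, -1) = 0
  height(37) = 1 + max(0, -1) = 1
  height(46) = 1 + max(-1, -1) = 0
  height(47) = 1 + max(0, -1) = 1
  height(48) = 1 + max(1, -1) = 2
  height(45) = 1 + max(1, 2) = 3
  height(13) = 1 + max(1, 3) = 4
Height = 4


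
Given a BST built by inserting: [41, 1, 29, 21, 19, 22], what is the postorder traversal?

Tree insertion order: [41, 1, 29, 21, 19, 22]
Tree (level-order array): [41, 1, None, None, 29, 21, None, 19, 22]
Postorder traversal: [19, 22, 21, 29, 1, 41]


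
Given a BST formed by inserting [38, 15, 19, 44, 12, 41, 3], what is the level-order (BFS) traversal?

Tree insertion order: [38, 15, 19, 44, 12, 41, 3]
Tree (level-order array): [38, 15, 44, 12, 19, 41, None, 3]
BFS from the root, enqueuing left then right child of each popped node:
  queue [38] -> pop 38, enqueue [15, 44], visited so far: [38]
  queue [15, 44] -> pop 15, enqueue [12, 19], visited so far: [38, 15]
  queue [44, 12, 19] -> pop 44, enqueue [41], visited so far: [38, 15, 44]
  queue [12, 19, 41] -> pop 12, enqueue [3], visited so far: [38, 15, 44, 12]
  queue [19, 41, 3] -> pop 19, enqueue [none], visited so far: [38, 15, 44, 12, 19]
  queue [41, 3] -> pop 41, enqueue [none], visited so far: [38, 15, 44, 12, 19, 41]
  queue [3] -> pop 3, enqueue [none], visited so far: [38, 15, 44, 12, 19, 41, 3]
Result: [38, 15, 44, 12, 19, 41, 3]


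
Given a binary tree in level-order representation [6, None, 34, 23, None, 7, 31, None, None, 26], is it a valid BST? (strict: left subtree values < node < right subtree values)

Level-order array: [6, None, 34, 23, None, 7, 31, None, None, 26]
Validate using subtree bounds (lo, hi): at each node, require lo < value < hi,
then recurse left with hi=value and right with lo=value.
Preorder trace (stopping at first violation):
  at node 6 with bounds (-inf, +inf): OK
  at node 34 with bounds (6, +inf): OK
  at node 23 with bounds (6, 34): OK
  at node 7 with bounds (6, 23): OK
  at node 31 with bounds (23, 34): OK
  at node 26 with bounds (23, 31): OK
No violation found at any node.
Result: Valid BST


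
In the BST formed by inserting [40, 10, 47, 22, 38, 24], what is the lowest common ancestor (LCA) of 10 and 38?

Tree insertion order: [40, 10, 47, 22, 38, 24]
Tree (level-order array): [40, 10, 47, None, 22, None, None, None, 38, 24]
In a BST, the LCA of p=10, q=38 is the first node v on the
root-to-leaf path with p <= v <= q (go left if both < v, right if both > v).
Walk from root:
  at 40: both 10 and 38 < 40, go left
  at 10: 10 <= 10 <= 38, this is the LCA
LCA = 10


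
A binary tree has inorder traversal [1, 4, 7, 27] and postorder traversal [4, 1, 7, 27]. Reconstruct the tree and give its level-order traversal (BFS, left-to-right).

Inorder:   [1, 4, 7, 27]
Postorder: [4, 1, 7, 27]
Algorithm: postorder visits root last, so walk postorder right-to-left;
each value is the root of the current inorder slice — split it at that
value, recurse on the right subtree first, then the left.
Recursive splits:
  root=27; inorder splits into left=[1, 4, 7], right=[]
  root=7; inorder splits into left=[1, 4], right=[]
  root=1; inorder splits into left=[], right=[4]
  root=4; inorder splits into left=[], right=[]
Reconstructed level-order: [27, 7, 1, 4]


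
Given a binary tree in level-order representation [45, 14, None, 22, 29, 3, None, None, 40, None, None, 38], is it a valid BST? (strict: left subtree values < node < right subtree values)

Level-order array: [45, 14, None, 22, 29, 3, None, None, 40, None, None, 38]
Validate using subtree bounds (lo, hi): at each node, require lo < value < hi,
then recurse left with hi=value and right with lo=value.
Preorder trace (stopping at first violation):
  at node 45 with bounds (-inf, +inf): OK
  at node 14 with bounds (-inf, 45): OK
  at node 22 with bounds (-inf, 14): VIOLATION
Node 22 violates its bound: not (-inf < 22 < 14).
Result: Not a valid BST


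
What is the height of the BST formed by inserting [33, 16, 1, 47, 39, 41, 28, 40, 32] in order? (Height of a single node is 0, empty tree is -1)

Insertion order: [33, 16, 1, 47, 39, 41, 28, 40, 32]
Tree (level-order array): [33, 16, 47, 1, 28, 39, None, None, None, None, 32, None, 41, None, None, 40]
Compute height bottom-up (empty subtree = -1):
  height(1) = 1 + max(-1, -1) = 0
  height(32) = 1 + max(-1, -1) = 0
  height(28) = 1 + max(-1, 0) = 1
  height(16) = 1 + max(0, 1) = 2
  height(40) = 1 + max(-1, -1) = 0
  height(41) = 1 + max(0, -1) = 1
  height(39) = 1 + max(-1, 1) = 2
  height(47) = 1 + max(2, -1) = 3
  height(33) = 1 + max(2, 3) = 4
Height = 4


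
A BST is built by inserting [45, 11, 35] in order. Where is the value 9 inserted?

Starting tree (level order): [45, 11, None, None, 35]
Insertion path: 45 -> 11
Result: insert 9 as left child of 11
Final tree (level order): [45, 11, None, 9, 35]


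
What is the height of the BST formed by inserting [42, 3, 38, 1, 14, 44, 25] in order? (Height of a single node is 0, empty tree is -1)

Insertion order: [42, 3, 38, 1, 14, 44, 25]
Tree (level-order array): [42, 3, 44, 1, 38, None, None, None, None, 14, None, None, 25]
Compute height bottom-up (empty subtree = -1):
  height(1) = 1 + max(-1, -1) = 0
  height(25) = 1 + max(-1, -1) = 0
  height(14) = 1 + max(-1, 0) = 1
  height(38) = 1 + max(1, -1) = 2
  height(3) = 1 + max(0, 2) = 3
  height(44) = 1 + max(-1, -1) = 0
  height(42) = 1 + max(3, 0) = 4
Height = 4


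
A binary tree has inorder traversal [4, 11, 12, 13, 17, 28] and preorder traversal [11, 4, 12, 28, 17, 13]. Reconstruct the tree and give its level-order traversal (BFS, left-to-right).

Inorder:  [4, 11, 12, 13, 17, 28]
Preorder: [11, 4, 12, 28, 17, 13]
Algorithm: preorder visits root first, so consume preorder in order;
for each root, split the current inorder slice at that value into
left-subtree inorder and right-subtree inorder, then recurse.
Recursive splits:
  root=11; inorder splits into left=[4], right=[12, 13, 17, 28]
  root=4; inorder splits into left=[], right=[]
  root=12; inorder splits into left=[], right=[13, 17, 28]
  root=28; inorder splits into left=[13, 17], right=[]
  root=17; inorder splits into left=[13], right=[]
  root=13; inorder splits into left=[], right=[]
Reconstructed level-order: [11, 4, 12, 28, 17, 13]


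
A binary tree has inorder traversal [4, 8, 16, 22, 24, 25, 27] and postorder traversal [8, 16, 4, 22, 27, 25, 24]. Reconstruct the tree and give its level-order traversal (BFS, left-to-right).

Inorder:   [4, 8, 16, 22, 24, 25, 27]
Postorder: [8, 16, 4, 22, 27, 25, 24]
Algorithm: postorder visits root last, so walk postorder right-to-left;
each value is the root of the current inorder slice — split it at that
value, recurse on the right subtree first, then the left.
Recursive splits:
  root=24; inorder splits into left=[4, 8, 16, 22], right=[25, 27]
  root=25; inorder splits into left=[], right=[27]
  root=27; inorder splits into left=[], right=[]
  root=22; inorder splits into left=[4, 8, 16], right=[]
  root=4; inorder splits into left=[], right=[8, 16]
  root=16; inorder splits into left=[8], right=[]
  root=8; inorder splits into left=[], right=[]
Reconstructed level-order: [24, 22, 25, 4, 27, 16, 8]


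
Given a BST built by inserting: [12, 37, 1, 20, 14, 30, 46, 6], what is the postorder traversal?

Tree insertion order: [12, 37, 1, 20, 14, 30, 46, 6]
Tree (level-order array): [12, 1, 37, None, 6, 20, 46, None, None, 14, 30]
Postorder traversal: [6, 1, 14, 30, 20, 46, 37, 12]


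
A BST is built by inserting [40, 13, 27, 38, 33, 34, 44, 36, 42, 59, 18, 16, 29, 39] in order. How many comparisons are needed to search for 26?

Search path for 26: 40 -> 13 -> 27 -> 18
Found: False
Comparisons: 4


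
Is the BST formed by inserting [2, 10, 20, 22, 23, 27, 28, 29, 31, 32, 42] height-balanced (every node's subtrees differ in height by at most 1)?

Tree (level-order array): [2, None, 10, None, 20, None, 22, None, 23, None, 27, None, 28, None, 29, None, 31, None, 32, None, 42]
Definition: a tree is height-balanced if, at every node, |h(left) - h(right)| <= 1 (empty subtree has height -1).
Bottom-up per-node check:
  node 42: h_left=-1, h_right=-1, diff=0 [OK], height=0
  node 32: h_left=-1, h_right=0, diff=1 [OK], height=1
  node 31: h_left=-1, h_right=1, diff=2 [FAIL (|-1-1|=2 > 1)], height=2
  node 29: h_left=-1, h_right=2, diff=3 [FAIL (|-1-2|=3 > 1)], height=3
  node 28: h_left=-1, h_right=3, diff=4 [FAIL (|-1-3|=4 > 1)], height=4
  node 27: h_left=-1, h_right=4, diff=5 [FAIL (|-1-4|=5 > 1)], height=5
  node 23: h_left=-1, h_right=5, diff=6 [FAIL (|-1-5|=6 > 1)], height=6
  node 22: h_left=-1, h_right=6, diff=7 [FAIL (|-1-6|=7 > 1)], height=7
  node 20: h_left=-1, h_right=7, diff=8 [FAIL (|-1-7|=8 > 1)], height=8
  node 10: h_left=-1, h_right=8, diff=9 [FAIL (|-1-8|=9 > 1)], height=9
  node 2: h_left=-1, h_right=9, diff=10 [FAIL (|-1-9|=10 > 1)], height=10
Node 31 violates the condition: |-1 - 1| = 2 > 1.
Result: Not balanced


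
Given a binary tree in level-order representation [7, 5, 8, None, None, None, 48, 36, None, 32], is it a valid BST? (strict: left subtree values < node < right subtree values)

Level-order array: [7, 5, 8, None, None, None, 48, 36, None, 32]
Validate using subtree bounds (lo, hi): at each node, require lo < value < hi,
then recurse left with hi=value and right with lo=value.
Preorder trace (stopping at first violation):
  at node 7 with bounds (-inf, +inf): OK
  at node 5 with bounds (-inf, 7): OK
  at node 8 with bounds (7, +inf): OK
  at node 48 with bounds (8, +inf): OK
  at node 36 with bounds (8, 48): OK
  at node 32 with bounds (8, 36): OK
No violation found at any node.
Result: Valid BST


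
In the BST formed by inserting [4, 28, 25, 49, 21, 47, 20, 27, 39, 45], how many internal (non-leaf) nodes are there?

Tree built from: [4, 28, 25, 49, 21, 47, 20, 27, 39, 45]
Tree (level-order array): [4, None, 28, 25, 49, 21, 27, 47, None, 20, None, None, None, 39, None, None, None, None, 45]
Rule: An internal node has at least one child.
Per-node child counts:
  node 4: 1 child(ren)
  node 28: 2 child(ren)
  node 25: 2 child(ren)
  node 21: 1 child(ren)
  node 20: 0 child(ren)
  node 27: 0 child(ren)
  node 49: 1 child(ren)
  node 47: 1 child(ren)
  node 39: 1 child(ren)
  node 45: 0 child(ren)
Matching nodes: [4, 28, 25, 21, 49, 47, 39]
Count of internal (non-leaf) nodes: 7


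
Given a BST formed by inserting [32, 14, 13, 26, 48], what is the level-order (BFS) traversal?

Tree insertion order: [32, 14, 13, 26, 48]
Tree (level-order array): [32, 14, 48, 13, 26]
BFS from the root, enqueuing left then right child of each popped node:
  queue [32] -> pop 32, enqueue [14, 48], visited so far: [32]
  queue [14, 48] -> pop 14, enqueue [13, 26], visited so far: [32, 14]
  queue [48, 13, 26] -> pop 48, enqueue [none], visited so far: [32, 14, 48]
  queue [13, 26] -> pop 13, enqueue [none], visited so far: [32, 14, 48, 13]
  queue [26] -> pop 26, enqueue [none], visited so far: [32, 14, 48, 13, 26]
Result: [32, 14, 48, 13, 26]


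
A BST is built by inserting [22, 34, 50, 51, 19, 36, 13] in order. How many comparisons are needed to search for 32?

Search path for 32: 22 -> 34
Found: False
Comparisons: 2


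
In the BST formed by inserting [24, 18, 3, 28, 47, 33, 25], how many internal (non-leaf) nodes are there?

Tree built from: [24, 18, 3, 28, 47, 33, 25]
Tree (level-order array): [24, 18, 28, 3, None, 25, 47, None, None, None, None, 33]
Rule: An internal node has at least one child.
Per-node child counts:
  node 24: 2 child(ren)
  node 18: 1 child(ren)
  node 3: 0 child(ren)
  node 28: 2 child(ren)
  node 25: 0 child(ren)
  node 47: 1 child(ren)
  node 33: 0 child(ren)
Matching nodes: [24, 18, 28, 47]
Count of internal (non-leaf) nodes: 4


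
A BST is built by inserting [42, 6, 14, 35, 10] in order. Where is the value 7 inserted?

Starting tree (level order): [42, 6, None, None, 14, 10, 35]
Insertion path: 42 -> 6 -> 14 -> 10
Result: insert 7 as left child of 10
Final tree (level order): [42, 6, None, None, 14, 10, 35, 7]


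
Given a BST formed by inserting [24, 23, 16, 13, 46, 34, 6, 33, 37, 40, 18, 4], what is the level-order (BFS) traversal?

Tree insertion order: [24, 23, 16, 13, 46, 34, 6, 33, 37, 40, 18, 4]
Tree (level-order array): [24, 23, 46, 16, None, 34, None, 13, 18, 33, 37, 6, None, None, None, None, None, None, 40, 4]
BFS from the root, enqueuing left then right child of each popped node:
  queue [24] -> pop 24, enqueue [23, 46], visited so far: [24]
  queue [23, 46] -> pop 23, enqueue [16], visited so far: [24, 23]
  queue [46, 16] -> pop 46, enqueue [34], visited so far: [24, 23, 46]
  queue [16, 34] -> pop 16, enqueue [13, 18], visited so far: [24, 23, 46, 16]
  queue [34, 13, 18] -> pop 34, enqueue [33, 37], visited so far: [24, 23, 46, 16, 34]
  queue [13, 18, 33, 37] -> pop 13, enqueue [6], visited so far: [24, 23, 46, 16, 34, 13]
  queue [18, 33, 37, 6] -> pop 18, enqueue [none], visited so far: [24, 23, 46, 16, 34, 13, 18]
  queue [33, 37, 6] -> pop 33, enqueue [none], visited so far: [24, 23, 46, 16, 34, 13, 18, 33]
  queue [37, 6] -> pop 37, enqueue [40], visited so far: [24, 23, 46, 16, 34, 13, 18, 33, 37]
  queue [6, 40] -> pop 6, enqueue [4], visited so far: [24, 23, 46, 16, 34, 13, 18, 33, 37, 6]
  queue [40, 4] -> pop 40, enqueue [none], visited so far: [24, 23, 46, 16, 34, 13, 18, 33, 37, 6, 40]
  queue [4] -> pop 4, enqueue [none], visited so far: [24, 23, 46, 16, 34, 13, 18, 33, 37, 6, 40, 4]
Result: [24, 23, 46, 16, 34, 13, 18, 33, 37, 6, 40, 4]


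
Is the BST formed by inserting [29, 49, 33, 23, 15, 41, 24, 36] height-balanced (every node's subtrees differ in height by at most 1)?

Tree (level-order array): [29, 23, 49, 15, 24, 33, None, None, None, None, None, None, 41, 36]
Definition: a tree is height-balanced if, at every node, |h(left) - h(right)| <= 1 (empty subtree has height -1).
Bottom-up per-node check:
  node 15: h_left=-1, h_right=-1, diff=0 [OK], height=0
  node 24: h_left=-1, h_right=-1, diff=0 [OK], height=0
  node 23: h_left=0, h_right=0, diff=0 [OK], height=1
  node 36: h_left=-1, h_right=-1, diff=0 [OK], height=0
  node 41: h_left=0, h_right=-1, diff=1 [OK], height=1
  node 33: h_left=-1, h_right=1, diff=2 [FAIL (|-1-1|=2 > 1)], height=2
  node 49: h_left=2, h_right=-1, diff=3 [FAIL (|2--1|=3 > 1)], height=3
  node 29: h_left=1, h_right=3, diff=2 [FAIL (|1-3|=2 > 1)], height=4
Node 33 violates the condition: |-1 - 1| = 2 > 1.
Result: Not balanced


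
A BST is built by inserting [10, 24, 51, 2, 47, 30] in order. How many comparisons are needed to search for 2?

Search path for 2: 10 -> 2
Found: True
Comparisons: 2


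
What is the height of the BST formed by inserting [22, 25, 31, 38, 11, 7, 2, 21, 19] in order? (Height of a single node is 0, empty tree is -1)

Insertion order: [22, 25, 31, 38, 11, 7, 2, 21, 19]
Tree (level-order array): [22, 11, 25, 7, 21, None, 31, 2, None, 19, None, None, 38]
Compute height bottom-up (empty subtree = -1):
  height(2) = 1 + max(-1, -1) = 0
  height(7) = 1 + max(0, -1) = 1
  height(19) = 1 + max(-1, -1) = 0
  height(21) = 1 + max(0, -1) = 1
  height(11) = 1 + max(1, 1) = 2
  height(38) = 1 + max(-1, -1) = 0
  height(31) = 1 + max(-1, 0) = 1
  height(25) = 1 + max(-1, 1) = 2
  height(22) = 1 + max(2, 2) = 3
Height = 3


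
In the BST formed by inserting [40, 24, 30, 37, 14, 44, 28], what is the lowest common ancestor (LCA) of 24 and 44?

Tree insertion order: [40, 24, 30, 37, 14, 44, 28]
Tree (level-order array): [40, 24, 44, 14, 30, None, None, None, None, 28, 37]
In a BST, the LCA of p=24, q=44 is the first node v on the
root-to-leaf path with p <= v <= q (go left if both < v, right if both > v).
Walk from root:
  at 40: 24 <= 40 <= 44, this is the LCA
LCA = 40


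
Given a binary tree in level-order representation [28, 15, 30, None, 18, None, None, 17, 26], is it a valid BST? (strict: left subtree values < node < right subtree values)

Level-order array: [28, 15, 30, None, 18, None, None, 17, 26]
Validate using subtree bounds (lo, hi): at each node, require lo < value < hi,
then recurse left with hi=value and right with lo=value.
Preorder trace (stopping at first violation):
  at node 28 with bounds (-inf, +inf): OK
  at node 15 with bounds (-inf, 28): OK
  at node 18 with bounds (15, 28): OK
  at node 17 with bounds (15, 18): OK
  at node 26 with bounds (18, 28): OK
  at node 30 with bounds (28, +inf): OK
No violation found at any node.
Result: Valid BST


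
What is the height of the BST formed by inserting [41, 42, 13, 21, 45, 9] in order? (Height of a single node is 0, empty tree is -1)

Insertion order: [41, 42, 13, 21, 45, 9]
Tree (level-order array): [41, 13, 42, 9, 21, None, 45]
Compute height bottom-up (empty subtree = -1):
  height(9) = 1 + max(-1, -1) = 0
  height(21) = 1 + max(-1, -1) = 0
  height(13) = 1 + max(0, 0) = 1
  height(45) = 1 + max(-1, -1) = 0
  height(42) = 1 + max(-1, 0) = 1
  height(41) = 1 + max(1, 1) = 2
Height = 2


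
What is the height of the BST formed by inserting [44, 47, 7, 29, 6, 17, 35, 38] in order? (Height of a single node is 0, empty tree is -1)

Insertion order: [44, 47, 7, 29, 6, 17, 35, 38]
Tree (level-order array): [44, 7, 47, 6, 29, None, None, None, None, 17, 35, None, None, None, 38]
Compute height bottom-up (empty subtree = -1):
  height(6) = 1 + max(-1, -1) = 0
  height(17) = 1 + max(-1, -1) = 0
  height(38) = 1 + max(-1, -1) = 0
  height(35) = 1 + max(-1, 0) = 1
  height(29) = 1 + max(0, 1) = 2
  height(7) = 1 + max(0, 2) = 3
  height(47) = 1 + max(-1, -1) = 0
  height(44) = 1 + max(3, 0) = 4
Height = 4


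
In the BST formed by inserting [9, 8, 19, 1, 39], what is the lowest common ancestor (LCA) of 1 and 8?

Tree insertion order: [9, 8, 19, 1, 39]
Tree (level-order array): [9, 8, 19, 1, None, None, 39]
In a BST, the LCA of p=1, q=8 is the first node v on the
root-to-leaf path with p <= v <= q (go left if both < v, right if both > v).
Walk from root:
  at 9: both 1 and 8 < 9, go left
  at 8: 1 <= 8 <= 8, this is the LCA
LCA = 8


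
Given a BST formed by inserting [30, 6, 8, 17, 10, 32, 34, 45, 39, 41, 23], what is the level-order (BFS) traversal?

Tree insertion order: [30, 6, 8, 17, 10, 32, 34, 45, 39, 41, 23]
Tree (level-order array): [30, 6, 32, None, 8, None, 34, None, 17, None, 45, 10, 23, 39, None, None, None, None, None, None, 41]
BFS from the root, enqueuing left then right child of each popped node:
  queue [30] -> pop 30, enqueue [6, 32], visited so far: [30]
  queue [6, 32] -> pop 6, enqueue [8], visited so far: [30, 6]
  queue [32, 8] -> pop 32, enqueue [34], visited so far: [30, 6, 32]
  queue [8, 34] -> pop 8, enqueue [17], visited so far: [30, 6, 32, 8]
  queue [34, 17] -> pop 34, enqueue [45], visited so far: [30, 6, 32, 8, 34]
  queue [17, 45] -> pop 17, enqueue [10, 23], visited so far: [30, 6, 32, 8, 34, 17]
  queue [45, 10, 23] -> pop 45, enqueue [39], visited so far: [30, 6, 32, 8, 34, 17, 45]
  queue [10, 23, 39] -> pop 10, enqueue [none], visited so far: [30, 6, 32, 8, 34, 17, 45, 10]
  queue [23, 39] -> pop 23, enqueue [none], visited so far: [30, 6, 32, 8, 34, 17, 45, 10, 23]
  queue [39] -> pop 39, enqueue [41], visited so far: [30, 6, 32, 8, 34, 17, 45, 10, 23, 39]
  queue [41] -> pop 41, enqueue [none], visited so far: [30, 6, 32, 8, 34, 17, 45, 10, 23, 39, 41]
Result: [30, 6, 32, 8, 34, 17, 45, 10, 23, 39, 41]


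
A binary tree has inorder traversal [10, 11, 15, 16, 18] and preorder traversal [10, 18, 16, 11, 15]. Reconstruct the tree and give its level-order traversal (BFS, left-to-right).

Inorder:  [10, 11, 15, 16, 18]
Preorder: [10, 18, 16, 11, 15]
Algorithm: preorder visits root first, so consume preorder in order;
for each root, split the current inorder slice at that value into
left-subtree inorder and right-subtree inorder, then recurse.
Recursive splits:
  root=10; inorder splits into left=[], right=[11, 15, 16, 18]
  root=18; inorder splits into left=[11, 15, 16], right=[]
  root=16; inorder splits into left=[11, 15], right=[]
  root=11; inorder splits into left=[], right=[15]
  root=15; inorder splits into left=[], right=[]
Reconstructed level-order: [10, 18, 16, 11, 15]


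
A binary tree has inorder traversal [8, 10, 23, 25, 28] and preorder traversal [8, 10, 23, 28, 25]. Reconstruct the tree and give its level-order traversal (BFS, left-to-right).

Inorder:  [8, 10, 23, 25, 28]
Preorder: [8, 10, 23, 28, 25]
Algorithm: preorder visits root first, so consume preorder in order;
for each root, split the current inorder slice at that value into
left-subtree inorder and right-subtree inorder, then recurse.
Recursive splits:
  root=8; inorder splits into left=[], right=[10, 23, 25, 28]
  root=10; inorder splits into left=[], right=[23, 25, 28]
  root=23; inorder splits into left=[], right=[25, 28]
  root=28; inorder splits into left=[25], right=[]
  root=25; inorder splits into left=[], right=[]
Reconstructed level-order: [8, 10, 23, 28, 25]
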